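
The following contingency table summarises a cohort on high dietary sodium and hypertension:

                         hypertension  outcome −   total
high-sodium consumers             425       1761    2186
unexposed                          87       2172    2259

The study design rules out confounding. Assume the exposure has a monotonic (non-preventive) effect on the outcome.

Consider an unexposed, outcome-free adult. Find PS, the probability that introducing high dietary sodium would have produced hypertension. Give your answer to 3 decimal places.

p₁ = P(outcome | exposed) = 425/2186 = 0.19442
p₀ = P(outcome | unexposed) = 87/2259 = 0.038513
Under exogeneity and monotonicity, PS = (p₁ − p₀)/(1 − p₀).
PS = (0.19442 − 0.038513) / 0.96149 ≈ 0.1622

PS ≈ 0.162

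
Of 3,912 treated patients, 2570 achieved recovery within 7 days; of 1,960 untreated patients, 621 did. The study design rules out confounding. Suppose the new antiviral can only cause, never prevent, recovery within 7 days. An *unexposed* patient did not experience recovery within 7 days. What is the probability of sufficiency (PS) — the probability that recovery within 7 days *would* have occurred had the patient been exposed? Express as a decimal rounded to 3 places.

PS ≈ 0.498

p₁ = P(outcome | exposed) = 2570/3912 = 0.65695
p₀ = P(outcome | unexposed) = 621/1960 = 0.31684
Under exogeneity and monotonicity, PS = (p₁ − p₀) / (1 − p₀).
PS = (0.65695 − 0.31684) / (1 − 0.31684) = 0.34012 / 0.68316 ≈ 0.4979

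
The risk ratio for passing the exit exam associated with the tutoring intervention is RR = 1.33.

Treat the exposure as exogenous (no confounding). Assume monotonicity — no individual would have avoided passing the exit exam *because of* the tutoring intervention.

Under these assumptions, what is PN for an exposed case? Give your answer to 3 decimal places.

Under exogeneity and monotonicity, PN = (RR − 1) / RR = 1 − 1/RR.
PN = (1.33 − 1) / 1.33 = 0.33 / 1.33 ≈ 0.2481

PN ≈ 0.248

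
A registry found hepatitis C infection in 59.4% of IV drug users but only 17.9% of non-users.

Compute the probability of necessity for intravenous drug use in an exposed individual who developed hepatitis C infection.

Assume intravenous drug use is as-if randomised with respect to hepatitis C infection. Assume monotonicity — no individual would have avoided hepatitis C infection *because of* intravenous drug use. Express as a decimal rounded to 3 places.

p₁ = 0.594, p₀ = 0.179.
Under exogeneity and monotonicity, PN = (p₁ − p₀) / p₁.
PN = (0.594 − 0.179) / 0.594 = 0.415 / 0.594 ≈ 0.6987

PN ≈ 0.699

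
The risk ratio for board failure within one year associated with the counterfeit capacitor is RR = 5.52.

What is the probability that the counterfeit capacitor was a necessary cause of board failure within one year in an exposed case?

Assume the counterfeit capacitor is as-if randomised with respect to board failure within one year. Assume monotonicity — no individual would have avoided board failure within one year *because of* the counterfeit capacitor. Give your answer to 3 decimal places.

Under exogeneity and monotonicity, PN = (RR − 1) / RR = 1 − 1/RR.
PN = (5.52 − 1) / 5.52 = 4.52 / 5.52 ≈ 0.8188

PN ≈ 0.819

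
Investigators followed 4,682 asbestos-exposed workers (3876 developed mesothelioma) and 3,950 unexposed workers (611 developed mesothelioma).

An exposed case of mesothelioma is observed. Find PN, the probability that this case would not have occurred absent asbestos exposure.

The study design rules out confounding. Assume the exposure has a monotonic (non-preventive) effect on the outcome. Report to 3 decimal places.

PN ≈ 0.813

p₁ = P(outcome | exposed) = 3876/4682 = 0.82785
p₀ = P(outcome | unexposed) = 611/3950 = 0.15468
Under exogeneity and monotonicity, PN = (p₁ − p₀) / p₁.
PN = (0.82785 − 0.15468) / 0.82785 = 0.67317 / 0.82785 ≈ 0.8132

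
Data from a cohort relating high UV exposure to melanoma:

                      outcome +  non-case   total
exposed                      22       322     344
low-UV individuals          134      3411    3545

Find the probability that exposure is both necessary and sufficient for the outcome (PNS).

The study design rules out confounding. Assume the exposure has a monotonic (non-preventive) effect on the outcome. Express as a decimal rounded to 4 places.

PNS ≈ 0.0262

p₁ = P(outcome | exposed) = 22/344 = 0.063953
p₀ = P(outcome | unexposed) = 134/3545 = 0.0378
Under exogeneity and monotonicity, PNS = p₁ − p₀.
PNS = 0.063953 − 0.0378 = 0.026154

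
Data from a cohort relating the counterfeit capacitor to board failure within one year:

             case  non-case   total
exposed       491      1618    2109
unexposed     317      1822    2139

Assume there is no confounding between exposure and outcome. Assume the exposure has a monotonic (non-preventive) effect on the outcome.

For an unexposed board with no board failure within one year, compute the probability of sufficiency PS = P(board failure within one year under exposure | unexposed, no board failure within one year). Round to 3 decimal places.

PS ≈ 0.099

p₁ = P(outcome | exposed) = 491/2109 = 0.23281
p₀ = P(outcome | unexposed) = 317/2139 = 0.1482
Under exogeneity and monotonicity, PS = (p₁ − p₀)/(1 − p₀).
PS = (0.23281 − 0.1482) / 0.8518 ≈ 0.0993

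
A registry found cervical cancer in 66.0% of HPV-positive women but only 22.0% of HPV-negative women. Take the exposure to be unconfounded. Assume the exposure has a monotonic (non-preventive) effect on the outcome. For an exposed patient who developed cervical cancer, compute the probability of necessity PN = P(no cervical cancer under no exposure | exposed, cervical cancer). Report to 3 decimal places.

p₁ = 0.66, p₀ = 0.22.
Under exogeneity and monotonicity, PN = (p₁ − p₀) / p₁.
PN = (0.66 − 0.22) / 0.66 = 0.44 / 0.66 ≈ 0.6667

PN ≈ 0.667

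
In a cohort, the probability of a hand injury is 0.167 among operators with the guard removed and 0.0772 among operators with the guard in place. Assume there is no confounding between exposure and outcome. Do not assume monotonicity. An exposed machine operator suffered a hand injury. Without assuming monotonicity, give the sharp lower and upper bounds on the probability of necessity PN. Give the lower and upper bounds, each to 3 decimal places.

Let p₁ = 0.167, p₀ = 0.0772.
Under exogeneity alone the bounds on PN are max{0,(p₁−p₀)/p₁} ≤ PN ≤ min{1,(1−p₀)/p₁}.
  lower = (p₁ − p₀)/p₁ = 0.0898 / 0.167 ≈ 0.5377
  upper = min{1, (1 − p₀)/p₁} = 0.9228 / 0.167 ≈ 5.5257 → capped at 1

0.538 ≤ PN ≤ 1.000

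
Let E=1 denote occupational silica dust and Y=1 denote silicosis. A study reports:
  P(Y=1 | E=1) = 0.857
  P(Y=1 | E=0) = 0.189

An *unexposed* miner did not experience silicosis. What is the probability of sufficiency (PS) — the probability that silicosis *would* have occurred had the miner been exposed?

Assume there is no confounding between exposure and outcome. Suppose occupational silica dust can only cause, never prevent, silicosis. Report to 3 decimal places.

PS ≈ 0.824

Let p₁ = 0.857, p₀ = 0.189.
Under exogeneity and monotonicity, PS = (p₁ − p₀) / (1 − p₀).
PS = (0.857 − 0.189) / (1 − 0.189) = 0.668 / 0.811 ≈ 0.8237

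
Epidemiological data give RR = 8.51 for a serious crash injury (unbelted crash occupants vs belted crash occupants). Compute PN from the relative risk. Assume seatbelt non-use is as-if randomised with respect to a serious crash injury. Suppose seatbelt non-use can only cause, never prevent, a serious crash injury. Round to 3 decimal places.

Under exogeneity and monotonicity, PN = (RR − 1) / RR = 1 − 1/RR.
PN = (8.51 − 1) / 8.51 = 7.51 / 8.51 ≈ 0.8825

PN ≈ 0.882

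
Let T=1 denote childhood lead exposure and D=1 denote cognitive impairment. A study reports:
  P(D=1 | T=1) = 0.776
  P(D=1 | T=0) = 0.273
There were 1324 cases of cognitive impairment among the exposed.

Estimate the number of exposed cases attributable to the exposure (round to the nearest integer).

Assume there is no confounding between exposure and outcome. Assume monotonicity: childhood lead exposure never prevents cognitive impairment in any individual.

Let p₁ = 0.776, p₀ = 0.273.
PN = (p₁ − p₀)/p₁ = (0.776 − 0.273) / 0.776 ≈ 0.64820.
Attributable cases ≈ PN × (exposed cases) = 0.64820 × 1324 ≈ 858.21.

about 858 cases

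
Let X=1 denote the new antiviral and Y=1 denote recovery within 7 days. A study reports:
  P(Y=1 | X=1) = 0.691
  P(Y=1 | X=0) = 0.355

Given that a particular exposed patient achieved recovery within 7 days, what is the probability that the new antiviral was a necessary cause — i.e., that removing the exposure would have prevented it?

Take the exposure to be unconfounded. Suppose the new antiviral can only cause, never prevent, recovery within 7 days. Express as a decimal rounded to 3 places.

PN ≈ 0.486

Let p₁ = 0.691, p₀ = 0.355.
Under exogeneity and monotonicity, PN = (p₁ − p₀) / p₁.
PN = (0.691 − 0.355) / 0.691 = 0.336 / 0.691 ≈ 0.4863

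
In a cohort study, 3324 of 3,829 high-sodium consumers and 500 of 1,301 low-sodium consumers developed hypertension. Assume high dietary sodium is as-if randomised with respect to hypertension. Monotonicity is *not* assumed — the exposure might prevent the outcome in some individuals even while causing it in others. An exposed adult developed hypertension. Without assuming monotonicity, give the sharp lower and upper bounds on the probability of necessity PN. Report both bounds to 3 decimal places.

p₁ = P(outcome | exposed) = 3324/3829 = 0.86811
p₀ = P(outcome | unexposed) = 500/1301 = 0.38432
Under exogeneity alone the bounds on PN are max{0,(p₁−p₀)/p₁} ≤ PN ≤ min{1,(1−p₀)/p₁}.
  lower = (p₁ − p₀)/p₁ = 0.48379 / 0.86811 ≈ 0.5573
  upper = min{1, (1 − p₀)/p₁} = 0.61568 / 0.86811 ≈ 0.7092

0.557 ≤ PN ≤ 0.709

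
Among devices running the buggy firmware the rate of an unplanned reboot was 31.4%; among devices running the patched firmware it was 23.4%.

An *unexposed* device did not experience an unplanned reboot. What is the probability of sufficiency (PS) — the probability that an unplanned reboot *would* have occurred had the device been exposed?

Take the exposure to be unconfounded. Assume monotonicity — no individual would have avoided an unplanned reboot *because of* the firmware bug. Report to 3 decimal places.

p₁ = 0.314, p₀ = 0.234.
Under exogeneity and monotonicity, PS = (p₁ − p₀) / (1 − p₀).
PS = (0.314 − 0.234) / (1 − 0.234) = 0.08 / 0.766 ≈ 0.1044

PS ≈ 0.104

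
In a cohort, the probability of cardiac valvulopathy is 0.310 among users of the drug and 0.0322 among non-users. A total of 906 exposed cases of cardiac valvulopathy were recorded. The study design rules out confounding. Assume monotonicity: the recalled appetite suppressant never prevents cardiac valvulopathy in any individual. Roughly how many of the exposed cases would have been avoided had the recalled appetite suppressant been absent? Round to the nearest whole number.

about 812 cases

Let p₁ = 0.31, p₀ = 0.0322.
PN = (p₁ − p₀)/p₁ = (0.31 − 0.0322) / 0.31 ≈ 0.89613.
Attributable cases ≈ PN × (exposed cases) = 0.89613 × 906 ≈ 811.89.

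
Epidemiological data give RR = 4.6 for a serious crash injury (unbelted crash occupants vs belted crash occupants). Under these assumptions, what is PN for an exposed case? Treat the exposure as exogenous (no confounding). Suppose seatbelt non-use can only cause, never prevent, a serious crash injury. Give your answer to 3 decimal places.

Under exogeneity and monotonicity, PN = (RR − 1) / RR = 1 − 1/RR.
PN = (4.6 − 1) / 4.6 = 3.6 / 4.6 ≈ 0.7826

PN ≈ 0.783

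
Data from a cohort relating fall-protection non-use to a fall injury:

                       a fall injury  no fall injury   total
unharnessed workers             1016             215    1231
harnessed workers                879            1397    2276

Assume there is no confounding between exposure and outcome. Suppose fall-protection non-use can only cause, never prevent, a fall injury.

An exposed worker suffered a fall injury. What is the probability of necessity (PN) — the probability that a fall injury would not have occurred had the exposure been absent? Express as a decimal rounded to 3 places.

PN ≈ 0.532

p₁ = P(outcome | exposed) = 1016/1231 = 0.82535
p₀ = P(outcome | unexposed) = 879/2276 = 0.3862
Under exogeneity and monotonicity, PN = (p₁ − p₀)/p₁.
PN = (0.82535 − 0.3862) / 0.82535 ≈ 0.5321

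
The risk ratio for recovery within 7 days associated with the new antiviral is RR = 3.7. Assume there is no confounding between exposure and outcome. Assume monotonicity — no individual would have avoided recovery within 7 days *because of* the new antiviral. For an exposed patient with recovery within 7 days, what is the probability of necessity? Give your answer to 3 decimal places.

Under exogeneity and monotonicity, PN = (RR − 1) / RR = 1 − 1/RR.
PN = (3.7 − 1) / 3.7 = 2.7 / 3.7 ≈ 0.7297

PN ≈ 0.730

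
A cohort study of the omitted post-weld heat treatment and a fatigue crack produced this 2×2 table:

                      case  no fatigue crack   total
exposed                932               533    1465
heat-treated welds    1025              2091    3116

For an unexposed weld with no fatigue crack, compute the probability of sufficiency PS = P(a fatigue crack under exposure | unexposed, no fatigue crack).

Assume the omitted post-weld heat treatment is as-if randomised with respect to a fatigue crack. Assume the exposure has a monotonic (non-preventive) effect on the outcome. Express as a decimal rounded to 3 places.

PS ≈ 0.458

p₁ = P(outcome | exposed) = 932/1465 = 0.63618
p₀ = P(outcome | unexposed) = 1025/3116 = 0.32895
Under exogeneity and monotonicity, PS = (p₁ − p₀) / (1 − p₀).
PS = (0.63618 − 0.32895) / (1 − 0.32895) = 0.30723 / 0.67105 ≈ 0.4578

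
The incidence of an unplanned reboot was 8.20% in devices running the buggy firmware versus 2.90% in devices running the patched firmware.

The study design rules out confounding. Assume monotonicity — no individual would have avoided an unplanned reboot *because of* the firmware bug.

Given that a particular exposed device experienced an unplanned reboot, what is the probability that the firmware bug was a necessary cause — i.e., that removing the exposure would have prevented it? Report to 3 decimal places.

p₁ = 0.082, p₀ = 0.029.
Under exogeneity and monotonicity, PN = (p₁ − p₀) / p₁.
PN = (0.082 − 0.029) / 0.082 = 0.053 / 0.082 ≈ 0.6463

PN ≈ 0.646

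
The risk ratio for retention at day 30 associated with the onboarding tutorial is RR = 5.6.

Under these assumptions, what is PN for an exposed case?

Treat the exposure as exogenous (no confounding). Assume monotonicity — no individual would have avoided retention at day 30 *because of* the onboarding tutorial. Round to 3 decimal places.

Under exogeneity and monotonicity, PN = (RR − 1) / RR = 1 − 1/RR.
PN = (5.6 − 1) / 5.6 = 4.6 / 5.6 ≈ 0.8214

PN ≈ 0.821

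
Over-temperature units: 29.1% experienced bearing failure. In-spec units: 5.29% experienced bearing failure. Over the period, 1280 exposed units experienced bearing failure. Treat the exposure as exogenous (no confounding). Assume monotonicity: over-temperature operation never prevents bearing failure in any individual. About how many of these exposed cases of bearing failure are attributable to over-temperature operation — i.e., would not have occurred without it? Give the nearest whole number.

p₁ = 0.291, p₀ = 0.0529.
PN = (p₁ − p₀)/p₁ = (0.291 − 0.0529) / 0.291 ≈ 0.81821.
Attributable cases ≈ PN × (exposed cases) = 0.81821 × 1280 ≈ 1047.31.

about 1047 cases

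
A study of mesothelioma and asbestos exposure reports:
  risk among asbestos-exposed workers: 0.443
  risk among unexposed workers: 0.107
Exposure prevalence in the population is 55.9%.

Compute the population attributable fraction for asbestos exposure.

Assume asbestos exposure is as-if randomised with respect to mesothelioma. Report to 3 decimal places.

Let p₁ = 0.443, p₀ = 0.107.
Overall risk P(Y=1) = π·p₁ + (1−π)·p₀ = 0.559×0.443 + 0.441×0.107 = 0.29482.
Under exogeneity, PAF = [P(Y=1) − p₀] / P(Y=1).
PAF = (0.29482 − 0.107) / 0.29482 ≈ 0.6371

PAF ≈ 0.637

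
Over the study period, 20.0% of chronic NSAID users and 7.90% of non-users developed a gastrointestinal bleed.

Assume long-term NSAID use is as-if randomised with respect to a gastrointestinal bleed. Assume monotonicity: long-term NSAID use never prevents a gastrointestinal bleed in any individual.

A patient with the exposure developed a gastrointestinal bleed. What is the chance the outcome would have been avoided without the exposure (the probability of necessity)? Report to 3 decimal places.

PN ≈ 0.605

p₁ = 0.2, p₀ = 0.079.
Under exogeneity and monotonicity, PN = (p₁ − p₀) / p₁.
PN = (0.2 − 0.079) / 0.2 = 0.121 / 0.2 ≈ 0.6050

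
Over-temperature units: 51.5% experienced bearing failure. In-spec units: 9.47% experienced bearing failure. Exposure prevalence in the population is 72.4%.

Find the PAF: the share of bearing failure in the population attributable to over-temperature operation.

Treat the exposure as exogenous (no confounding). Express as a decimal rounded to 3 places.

p₁ = 0.515, p₀ = 0.0947.
Overall risk P(Y=1) = π·p₁ + (1−π)·p₀ = 0.724×0.515 + 0.276×0.0947 = 0.399.
Under exogeneity, PAF = [P(Y=1) − p₀] / P(Y=1).
PAF = (0.399 − 0.0947) / 0.399 ≈ 0.7627

PAF ≈ 0.763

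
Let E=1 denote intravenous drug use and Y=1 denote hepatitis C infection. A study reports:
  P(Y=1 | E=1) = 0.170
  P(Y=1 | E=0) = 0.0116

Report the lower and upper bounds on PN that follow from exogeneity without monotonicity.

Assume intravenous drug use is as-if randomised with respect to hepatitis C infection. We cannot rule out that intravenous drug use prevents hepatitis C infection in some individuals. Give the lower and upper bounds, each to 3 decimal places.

0.932 ≤ PN ≤ 1.000

Let p₁ = 0.17, p₀ = 0.0116.
Under exogeneity alone the bounds on PN are max{0,(p₁−p₀)/p₁} ≤ PN ≤ min{1,(1−p₀)/p₁}.
  lower = (p₁ − p₀)/p₁ = 0.1584 / 0.17 ≈ 0.9318
  upper = min{1, (1 − p₀)/p₁} = 0.9884 / 0.17 ≈ 5.8141 → capped at 1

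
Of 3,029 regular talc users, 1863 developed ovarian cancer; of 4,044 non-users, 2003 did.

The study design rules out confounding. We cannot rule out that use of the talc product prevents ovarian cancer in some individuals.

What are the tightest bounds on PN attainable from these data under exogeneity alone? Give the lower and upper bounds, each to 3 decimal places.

0.195 ≤ PN ≤ 0.821

p₁ = P(outcome | exposed) = 1863/3029 = 0.61505
p₀ = P(outcome | unexposed) = 2003/4044 = 0.4953
Under exogeneity alone the bounds on PN are max{0,(p₁−p₀)/p₁} ≤ PN ≤ min{1,(1−p₀)/p₁}.
  lower = (p₁ − p₀)/p₁ = 0.11975 / 0.61505 ≈ 0.1947
  upper = min{1, (1 − p₀)/p₁} = 0.5047 / 0.61505 ≈ 0.8206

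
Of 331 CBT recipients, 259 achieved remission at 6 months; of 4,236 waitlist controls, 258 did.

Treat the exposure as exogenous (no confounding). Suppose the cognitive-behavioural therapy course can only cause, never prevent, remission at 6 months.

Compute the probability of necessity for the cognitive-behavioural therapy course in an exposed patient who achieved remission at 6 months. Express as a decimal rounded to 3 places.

PN ≈ 0.922

p₁ = P(outcome | exposed) = 259/331 = 0.78248
p₀ = P(outcome | unexposed) = 258/4236 = 0.060907
Under exogeneity and monotonicity, PN = (p₁ − p₀) / p₁.
PN = (0.78248 − 0.060907) / 0.78248 = 0.72157 / 0.78248 ≈ 0.9222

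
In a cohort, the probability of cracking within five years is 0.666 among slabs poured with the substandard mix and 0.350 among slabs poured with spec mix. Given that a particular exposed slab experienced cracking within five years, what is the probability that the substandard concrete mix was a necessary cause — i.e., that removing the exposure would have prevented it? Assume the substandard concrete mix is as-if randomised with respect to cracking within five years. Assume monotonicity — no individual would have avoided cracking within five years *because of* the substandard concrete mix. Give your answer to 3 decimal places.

PN ≈ 0.474

Let p₁ = 0.666, p₀ = 0.35.
Under exogeneity and monotonicity, PN = (p₁ − p₀) / p₁.
PN = (0.666 − 0.35) / 0.666 = 0.316 / 0.666 ≈ 0.4745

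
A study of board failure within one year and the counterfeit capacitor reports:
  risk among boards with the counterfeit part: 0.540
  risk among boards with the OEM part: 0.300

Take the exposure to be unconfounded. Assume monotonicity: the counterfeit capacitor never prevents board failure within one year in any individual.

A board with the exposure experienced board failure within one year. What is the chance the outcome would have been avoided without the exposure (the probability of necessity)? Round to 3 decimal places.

PN ≈ 0.444

Let p₁ = 0.54, p₀ = 0.3.
Under exogeneity and monotonicity, PN = (p₁ − p₀) / p₁.
PN = (0.54 − 0.3) / 0.54 = 0.24 / 0.54 ≈ 0.4444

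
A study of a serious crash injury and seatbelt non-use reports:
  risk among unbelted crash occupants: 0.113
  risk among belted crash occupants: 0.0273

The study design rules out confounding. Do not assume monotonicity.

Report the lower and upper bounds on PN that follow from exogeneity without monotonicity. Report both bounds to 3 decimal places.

Let p₁ = 0.113, p₀ = 0.0273.
Under exogeneity alone the bounds on PN are max{0,(p₁−p₀)/p₁} ≤ PN ≤ min{1,(1−p₀)/p₁}.
  lower = (p₁ − p₀)/p₁ = 0.0857 / 0.113 ≈ 0.7584
  upper = min{1, (1 − p₀)/p₁} = 0.9727 / 0.113 ≈ 8.6080 → capped at 1

0.758 ≤ PN ≤ 1.000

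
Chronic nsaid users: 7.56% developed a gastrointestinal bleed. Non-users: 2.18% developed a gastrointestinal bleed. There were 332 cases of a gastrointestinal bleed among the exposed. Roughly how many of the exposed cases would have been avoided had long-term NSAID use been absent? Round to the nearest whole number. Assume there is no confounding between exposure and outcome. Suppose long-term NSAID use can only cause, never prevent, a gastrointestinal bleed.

p₁ = 0.0756, p₀ = 0.0218.
PN = (p₁ − p₀)/p₁ = (0.0756 − 0.0218) / 0.0756 ≈ 0.71164.
Attributable cases ≈ PN × (exposed cases) = 0.71164 × 332 ≈ 236.26.

about 236 cases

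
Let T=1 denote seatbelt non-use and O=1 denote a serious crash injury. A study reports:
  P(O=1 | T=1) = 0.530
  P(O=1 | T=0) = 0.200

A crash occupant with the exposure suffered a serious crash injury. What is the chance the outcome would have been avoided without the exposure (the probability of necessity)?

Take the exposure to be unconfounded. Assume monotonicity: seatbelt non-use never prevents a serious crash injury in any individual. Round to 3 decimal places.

PN ≈ 0.623

Let p₁ = 0.53, p₀ = 0.2.
Under exogeneity and monotonicity, PN = (p₁ − p₀) / p₁.
PN = (0.53 − 0.2) / 0.53 = 0.33 / 0.53 ≈ 0.6226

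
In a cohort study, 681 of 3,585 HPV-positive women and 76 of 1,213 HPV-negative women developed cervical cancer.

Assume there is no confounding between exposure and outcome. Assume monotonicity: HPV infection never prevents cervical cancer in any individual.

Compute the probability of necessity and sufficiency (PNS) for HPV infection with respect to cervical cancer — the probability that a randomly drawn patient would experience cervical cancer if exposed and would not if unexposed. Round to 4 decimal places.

PNS ≈ 0.1273

p₁ = P(outcome | exposed) = 681/3585 = 0.18996
p₀ = P(outcome | unexposed) = 76/1213 = 0.062655
Under exogeneity and monotonicity, PNS = p₁ − p₀.
PNS = 0.18996 − 0.062655 = 0.1273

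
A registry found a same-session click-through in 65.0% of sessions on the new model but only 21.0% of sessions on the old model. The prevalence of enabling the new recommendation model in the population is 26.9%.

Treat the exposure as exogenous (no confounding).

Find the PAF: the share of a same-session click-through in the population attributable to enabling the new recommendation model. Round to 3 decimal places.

p₁ = 0.65, p₀ = 0.21.
Overall risk P(Y=1) = π·p₁ + (1−π)·p₀ = 0.269×0.65 + 0.731×0.21 = 0.32836.
Under exogeneity, PAF = [P(Y=1) − p₀] / P(Y=1).
PAF = (0.32836 − 0.21) / 0.32836 ≈ 0.3605

PAF ≈ 0.360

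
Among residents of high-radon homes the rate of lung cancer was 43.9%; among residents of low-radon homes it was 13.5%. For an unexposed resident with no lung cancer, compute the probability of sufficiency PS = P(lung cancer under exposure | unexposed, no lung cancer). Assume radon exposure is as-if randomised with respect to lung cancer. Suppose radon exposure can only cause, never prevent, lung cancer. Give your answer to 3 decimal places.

p₁ = 0.439, p₀ = 0.135.
Under exogeneity and monotonicity, PS = (p₁ − p₀) / (1 − p₀).
PS = (0.439 − 0.135) / (1 − 0.135) = 0.304 / 0.865 ≈ 0.3514

PS ≈ 0.351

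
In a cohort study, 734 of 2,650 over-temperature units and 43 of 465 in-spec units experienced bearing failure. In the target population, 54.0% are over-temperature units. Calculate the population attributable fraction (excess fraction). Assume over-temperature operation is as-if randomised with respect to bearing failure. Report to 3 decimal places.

p₁ = P(outcome | exposed) = 734/2650 = 0.27698
p₀ = P(outcome | unexposed) = 43/465 = 0.092473
Overall risk P(Y=1) = π·p₁ + (1−π)·p₀ = 0.54×0.27698 + 0.46×0.092473 = 0.19211.
Under exogeneity, PAF = [P(Y=1) − p₀] / P(Y=1).
PAF = (0.19211 − 0.092473) / 0.19211 ≈ 0.5186

PAF ≈ 0.519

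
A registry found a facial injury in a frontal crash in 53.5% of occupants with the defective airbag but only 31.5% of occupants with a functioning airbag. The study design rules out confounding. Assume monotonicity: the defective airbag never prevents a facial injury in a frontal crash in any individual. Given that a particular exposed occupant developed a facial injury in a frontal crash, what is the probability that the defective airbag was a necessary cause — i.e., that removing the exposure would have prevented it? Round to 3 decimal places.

p₁ = 0.535, p₀ = 0.315.
Under exogeneity and monotonicity, PN = (p₁ − p₀) / p₁.
PN = (0.535 − 0.315) / 0.535 = 0.22 / 0.535 ≈ 0.4112

PN ≈ 0.411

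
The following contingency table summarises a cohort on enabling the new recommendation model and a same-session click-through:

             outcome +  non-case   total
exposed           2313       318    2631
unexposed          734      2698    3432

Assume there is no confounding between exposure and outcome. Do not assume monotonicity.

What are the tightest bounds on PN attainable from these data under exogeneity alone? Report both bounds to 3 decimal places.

p₁ = P(outcome | exposed) = 2313/2631 = 0.87913
p₀ = P(outcome | unexposed) = 734/3432 = 0.21387
Under exogeneity alone the bounds on PN are max{0,(p₁−p₀)/p₁} ≤ PN ≤ min{1,(1−p₀)/p₁}.
  lower = (p₁ − p₀)/p₁ = 0.66526 / 0.87913 ≈ 0.7567
  upper = min{1, (1 − p₀)/p₁} = 0.78613 / 0.87913 ≈ 0.8942

0.757 ≤ PN ≤ 0.894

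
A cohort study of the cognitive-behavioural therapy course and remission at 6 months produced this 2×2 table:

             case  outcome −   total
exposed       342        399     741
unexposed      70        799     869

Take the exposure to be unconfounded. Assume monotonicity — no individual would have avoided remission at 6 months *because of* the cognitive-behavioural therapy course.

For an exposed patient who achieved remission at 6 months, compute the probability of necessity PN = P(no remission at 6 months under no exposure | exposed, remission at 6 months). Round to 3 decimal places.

PN ≈ 0.825

p₁ = P(outcome | exposed) = 342/741 = 0.46154
p₀ = P(outcome | unexposed) = 70/869 = 0.080552
Under exogeneity and monotonicity, PN = (p₁ − p₀)/p₁.
PN = (0.46154 − 0.080552) / 0.46154 ≈ 0.8255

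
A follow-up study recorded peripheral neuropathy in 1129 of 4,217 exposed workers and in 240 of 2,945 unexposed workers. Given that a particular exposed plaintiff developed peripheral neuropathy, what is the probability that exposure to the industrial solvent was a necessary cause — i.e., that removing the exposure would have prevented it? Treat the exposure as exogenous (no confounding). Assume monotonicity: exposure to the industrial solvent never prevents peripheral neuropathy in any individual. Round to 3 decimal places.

PN ≈ 0.696

p₁ = P(outcome | exposed) = 1129/4217 = 0.26773
p₀ = P(outcome | unexposed) = 240/2945 = 0.081494
Under exogeneity and monotonicity, PN = (p₁ − p₀) / p₁.
PN = (0.26773 − 0.081494) / 0.26773 = 0.18623 / 0.26773 ≈ 0.6956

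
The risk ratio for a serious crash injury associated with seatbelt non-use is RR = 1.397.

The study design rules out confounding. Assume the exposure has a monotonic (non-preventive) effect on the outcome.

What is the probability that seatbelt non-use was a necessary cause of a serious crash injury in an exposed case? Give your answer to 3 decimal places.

Under exogeneity and monotonicity, PN = (RR − 1) / RR = 1 − 1/RR.
PN = (1.397 − 1) / 1.397 = 0.397 / 1.397 ≈ 0.2842

PN ≈ 0.284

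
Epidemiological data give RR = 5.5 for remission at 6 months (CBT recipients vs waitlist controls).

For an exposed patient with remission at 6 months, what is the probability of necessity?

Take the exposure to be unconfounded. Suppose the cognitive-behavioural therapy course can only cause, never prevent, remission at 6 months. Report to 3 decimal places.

PN ≈ 0.818

Under exogeneity and monotonicity, PN = (RR − 1) / RR = 1 − 1/RR.
PN = (5.5 − 1) / 5.5 = 4.5 / 5.5 ≈ 0.8182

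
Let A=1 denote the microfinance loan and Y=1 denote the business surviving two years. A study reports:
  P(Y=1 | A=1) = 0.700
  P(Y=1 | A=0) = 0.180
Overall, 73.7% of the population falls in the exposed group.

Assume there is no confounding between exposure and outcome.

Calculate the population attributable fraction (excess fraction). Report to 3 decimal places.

Let p₁ = 0.7, p₀ = 0.18.
Overall risk P(Y=1) = π·p₁ + (1−π)·p₀ = 0.737×0.7 + 0.263×0.18 = 0.56324.
Under exogeneity, PAF = [P(Y=1) − p₀] / P(Y=1).
PAF = (0.56324 − 0.18) / 0.56324 ≈ 0.6804

PAF ≈ 0.680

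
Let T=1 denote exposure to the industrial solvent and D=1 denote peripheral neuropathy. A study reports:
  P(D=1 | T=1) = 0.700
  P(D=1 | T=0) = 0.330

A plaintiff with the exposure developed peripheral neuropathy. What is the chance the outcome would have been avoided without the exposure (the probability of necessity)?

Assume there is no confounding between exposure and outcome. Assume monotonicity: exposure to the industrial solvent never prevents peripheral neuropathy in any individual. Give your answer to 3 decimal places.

PN ≈ 0.529

Let p₁ = 0.7, p₀ = 0.33.
Under exogeneity and monotonicity, PN = (p₁ − p₀) / p₁.
PN = (0.7 − 0.33) / 0.7 = 0.37 / 0.7 ≈ 0.5286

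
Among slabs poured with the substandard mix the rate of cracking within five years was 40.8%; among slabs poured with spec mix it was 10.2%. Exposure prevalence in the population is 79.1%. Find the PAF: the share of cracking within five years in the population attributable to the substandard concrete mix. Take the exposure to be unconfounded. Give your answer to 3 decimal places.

PAF ≈ 0.704

p₁ = 0.408, p₀ = 0.102.
Overall risk P(Y=1) = π·p₁ + (1−π)·p₀ = 0.791×0.408 + 0.209×0.102 = 0.34405.
Under exogeneity, PAF = [P(Y=1) − p₀] / P(Y=1).
PAF = (0.34405 − 0.102) / 0.34405 ≈ 0.7035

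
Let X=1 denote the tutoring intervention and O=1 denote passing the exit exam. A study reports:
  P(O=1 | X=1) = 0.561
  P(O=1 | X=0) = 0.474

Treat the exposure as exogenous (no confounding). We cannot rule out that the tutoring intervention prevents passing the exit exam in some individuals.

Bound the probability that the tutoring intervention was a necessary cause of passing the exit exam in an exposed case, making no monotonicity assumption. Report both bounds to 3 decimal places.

0.155 ≤ PN ≤ 0.938

Let p₁ = 0.561, p₀ = 0.474.
Under exogeneity alone the bounds on PN are max{0,(p₁−p₀)/p₁} ≤ PN ≤ min{1,(1−p₀)/p₁}.
  lower = (p₁ − p₀)/p₁ = 0.087 / 0.561 ≈ 0.1551
  upper = min{1, (1 − p₀)/p₁} = 0.526 / 0.561 ≈ 0.9376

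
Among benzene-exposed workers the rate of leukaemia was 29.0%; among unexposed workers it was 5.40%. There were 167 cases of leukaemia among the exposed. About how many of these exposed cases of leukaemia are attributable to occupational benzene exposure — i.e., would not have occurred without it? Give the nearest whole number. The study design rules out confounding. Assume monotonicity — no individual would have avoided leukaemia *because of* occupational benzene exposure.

about 136 cases

p₁ = 0.29, p₀ = 0.054.
PN = (p₁ − p₀)/p₁ = (0.29 − 0.054) / 0.29 ≈ 0.81379.
Attributable cases ≈ PN × (exposed cases) = 0.81379 × 167 ≈ 135.90.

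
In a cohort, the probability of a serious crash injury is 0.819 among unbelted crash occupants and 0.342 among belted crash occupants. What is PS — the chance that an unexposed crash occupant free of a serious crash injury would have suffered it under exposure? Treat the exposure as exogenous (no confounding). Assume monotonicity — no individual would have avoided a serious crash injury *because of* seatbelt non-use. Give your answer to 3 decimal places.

PS ≈ 0.725

Let p₁ = 0.819, p₀ = 0.342.
Under exogeneity and monotonicity, PS = (p₁ − p₀) / (1 − p₀).
PS = (0.819 − 0.342) / (1 − 0.342) = 0.477 / 0.658 ≈ 0.7249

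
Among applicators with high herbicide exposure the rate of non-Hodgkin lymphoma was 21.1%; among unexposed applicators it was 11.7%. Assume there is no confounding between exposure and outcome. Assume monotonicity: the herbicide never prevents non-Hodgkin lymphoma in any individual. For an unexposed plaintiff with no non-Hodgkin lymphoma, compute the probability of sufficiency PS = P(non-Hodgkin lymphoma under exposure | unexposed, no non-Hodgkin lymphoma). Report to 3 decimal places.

PS ≈ 0.106

p₁ = 0.211, p₀ = 0.117.
Under exogeneity and monotonicity, PS = (p₁ − p₀) / (1 − p₀).
PS = (0.211 − 0.117) / (1 − 0.117) = 0.094 / 0.883 ≈ 0.1065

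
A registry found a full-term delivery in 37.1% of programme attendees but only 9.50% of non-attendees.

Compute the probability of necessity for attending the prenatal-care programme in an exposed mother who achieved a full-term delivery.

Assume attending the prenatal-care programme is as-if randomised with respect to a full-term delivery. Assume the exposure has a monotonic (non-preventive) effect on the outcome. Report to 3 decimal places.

PN ≈ 0.744

p₁ = 0.371, p₀ = 0.095.
Under exogeneity and monotonicity, PN = (p₁ − p₀) / p₁.
PN = (0.371 − 0.095) / 0.371 = 0.276 / 0.371 ≈ 0.7439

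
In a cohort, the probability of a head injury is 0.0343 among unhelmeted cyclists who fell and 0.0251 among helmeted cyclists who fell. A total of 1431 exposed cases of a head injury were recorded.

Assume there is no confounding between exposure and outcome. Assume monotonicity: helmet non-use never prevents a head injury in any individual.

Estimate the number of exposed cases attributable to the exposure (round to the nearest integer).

Let p₁ = 0.0343, p₀ = 0.0251.
PN = (p₁ − p₀)/p₁ = (0.0343 − 0.0251) / 0.0343 ≈ 0.26822.
Attributable cases ≈ PN × (exposed cases) = 0.26822 × 1431 ≈ 383.83.

about 384 cases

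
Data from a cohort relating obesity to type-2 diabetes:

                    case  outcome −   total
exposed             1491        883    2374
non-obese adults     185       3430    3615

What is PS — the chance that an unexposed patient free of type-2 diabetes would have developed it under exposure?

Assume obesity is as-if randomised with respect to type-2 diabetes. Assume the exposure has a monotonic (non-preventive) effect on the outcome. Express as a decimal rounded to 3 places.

PS ≈ 0.608

p₁ = P(outcome | exposed) = 1491/2374 = 0.62805
p₀ = P(outcome | unexposed) = 185/3615 = 0.051176
Under exogeneity and monotonicity, PS = (p₁ − p₀)/(1 − p₀).
PS = (0.62805 − 0.051176) / 0.94882 ≈ 0.6080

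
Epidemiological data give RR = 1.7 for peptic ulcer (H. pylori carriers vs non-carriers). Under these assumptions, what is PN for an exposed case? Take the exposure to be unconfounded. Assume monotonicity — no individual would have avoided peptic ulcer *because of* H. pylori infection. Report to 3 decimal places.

Under exogeneity and monotonicity, PN = (RR − 1) / RR = 1 − 1/RR.
PN = (1.7 − 1) / 1.7 = 0.7 / 1.7 ≈ 0.4118

PN ≈ 0.412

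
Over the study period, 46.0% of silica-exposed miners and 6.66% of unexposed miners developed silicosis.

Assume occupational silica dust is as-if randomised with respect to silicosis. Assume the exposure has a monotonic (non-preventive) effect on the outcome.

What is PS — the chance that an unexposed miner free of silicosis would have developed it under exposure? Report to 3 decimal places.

p₁ = 0.46, p₀ = 0.0666.
Under exogeneity and monotonicity, PS = (p₁ − p₀) / (1 − p₀).
PS = (0.46 − 0.0666) / (1 − 0.0666) = 0.3934 / 0.9334 ≈ 0.4215

PS ≈ 0.421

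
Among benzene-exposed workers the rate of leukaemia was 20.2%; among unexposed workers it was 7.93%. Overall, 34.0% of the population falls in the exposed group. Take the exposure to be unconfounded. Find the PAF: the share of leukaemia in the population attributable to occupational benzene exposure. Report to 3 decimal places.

p₁ = 0.202, p₀ = 0.0793.
Overall risk P(Y=1) = π·p₁ + (1−π)·p₀ = 0.34×0.202 + 0.66×0.0793 = 0.12102.
Under exogeneity, PAF = [P(Y=1) − p₀] / P(Y=1).
PAF = (0.12102 − 0.0793) / 0.12102 ≈ 0.3447

PAF ≈ 0.345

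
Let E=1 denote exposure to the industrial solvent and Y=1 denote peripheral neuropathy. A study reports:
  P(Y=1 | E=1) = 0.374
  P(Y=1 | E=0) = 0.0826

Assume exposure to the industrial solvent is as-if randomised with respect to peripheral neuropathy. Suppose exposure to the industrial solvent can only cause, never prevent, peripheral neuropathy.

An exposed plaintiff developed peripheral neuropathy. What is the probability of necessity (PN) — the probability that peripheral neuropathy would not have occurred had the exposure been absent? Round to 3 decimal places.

Let p₁ = 0.374, p₀ = 0.0826.
Under exogeneity and monotonicity, PN = (p₁ − p₀) / p₁.
PN = (0.374 − 0.0826) / 0.374 = 0.2914 / 0.374 ≈ 0.7791

PN ≈ 0.779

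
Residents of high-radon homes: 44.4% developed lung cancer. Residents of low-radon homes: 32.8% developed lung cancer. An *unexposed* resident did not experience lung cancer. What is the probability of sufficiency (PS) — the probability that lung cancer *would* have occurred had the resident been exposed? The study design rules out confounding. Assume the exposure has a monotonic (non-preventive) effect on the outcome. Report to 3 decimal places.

PS ≈ 0.173

p₁ = 0.444, p₀ = 0.328.
Under exogeneity and monotonicity, PS = (p₁ − p₀) / (1 − p₀).
PS = (0.444 − 0.328) / (1 − 0.328) = 0.116 / 0.672 ≈ 0.1726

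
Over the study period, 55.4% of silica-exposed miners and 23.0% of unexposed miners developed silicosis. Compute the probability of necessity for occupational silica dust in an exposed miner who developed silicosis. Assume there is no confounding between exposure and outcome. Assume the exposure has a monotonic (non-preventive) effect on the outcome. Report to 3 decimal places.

p₁ = 0.554, p₀ = 0.23.
Under exogeneity and monotonicity, PN = (p₁ − p₀) / p₁.
PN = (0.554 − 0.23) / 0.554 = 0.324 / 0.554 ≈ 0.5848

PN ≈ 0.585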